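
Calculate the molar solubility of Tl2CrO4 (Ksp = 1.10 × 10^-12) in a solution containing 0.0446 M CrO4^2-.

Tl2CrO4(s) <=> 2 Tl^+ + CrO4^2-
Ksp = [Tl^+]^2[CrO4^2-]
Let s be the molar solubility in this solution. [Tl^+] = 2s, [CrO4^2-] = 0.0446 + s ≈ 0.0446 (common-ion effect: CrO4^2- is already 0.0446 M).
Ksp ≈ (2s)^2 × 0.0446
s = 2.48 × 10^-6 M
Check: s = 2.5 × 10^-6 ≪ 0.0446, so the approximation is valid.

2.48e-6 M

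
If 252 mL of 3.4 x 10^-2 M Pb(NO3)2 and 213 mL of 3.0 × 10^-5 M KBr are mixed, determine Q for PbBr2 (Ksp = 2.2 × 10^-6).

Total volume = 252 + 213 = 465 mL.
[Pb^2+] = 3.4 × 10^-2 × (252/465) = 1.84 × 10^-2 M
[Br^-] = 3.0 × 10^-5 × (213/465) = 1.37 x 10^-5 M
PbBr2(s) ⇌ Pb^2+ + 2 Br^-, so Q = [Pb^2+][Br^-]^2
Q = (1.84 × 10^-2)(1.37 × 10^-5)^2 = 3.5 × 10^-12
Q < Ksp, so no precipitate of PbBr2 forms.

Q = 3.5e-12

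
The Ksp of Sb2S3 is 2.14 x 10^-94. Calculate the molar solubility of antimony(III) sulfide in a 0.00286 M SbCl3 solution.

s ≈ 9.90 × 10^-31 M

Sb2S3(s) ⇌ 2 Sb^3+ + 3 S^2-
Ksp = [Sb^3+]^2[S^2-]^3
If s mol/L dissolves here, [Sb^3+] = 0.00286 + 2s ≈ 0.00286, [S^2-] = 3s (common-ion effect: Sb^3+ is already 0.00286 M).
Ksp ≈ (0.00286)^2 × (3s)^3
s = 9.90 x 10^-31 M
Check: 2s = 2.0 × 10^-30 ≪ 0.00286, so the approximation is valid.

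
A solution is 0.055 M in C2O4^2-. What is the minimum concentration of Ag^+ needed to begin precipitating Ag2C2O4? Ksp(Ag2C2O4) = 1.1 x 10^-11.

[Ag^+] = 1.4 × 10^-5 M

Ag2C2O4(s) ⇌ 2 Ag^+(aq) + C2O4^2-(aq)
Ksp = [Ag^+]^2[C2O4^2-]
Precipitation begins when Q = Ksp. With [C2O4^2-] = 0.055 M:
1.1 x 10^-11 = (0.055) × [Ag^+]^2
[Ag^+] = (1.1 x 10^-11 / 5.5 × 10^-2)^(1/2) = 1.4 × 10^-5 M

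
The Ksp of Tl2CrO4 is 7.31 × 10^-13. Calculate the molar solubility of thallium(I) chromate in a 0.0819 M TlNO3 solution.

Tl2CrO4(s) ⇌ 2 Tl^+(aq) + CrO4^2-(aq)
Ksp = [Tl^+]^2[CrO4^2-]
Let s be the molar solubility in this solution. [Tl^+] = 0.0819 + 2s ≈ 0.0819, [CrO4^2-] = s (common-ion effect: Tl^+ is already 0.0819 M).
Ksp ≈ (0.0819)^2 × s
s = 1.09 × 10^-10 M
Check: 2s = 2.2 × 10^-10 ≪ 0.0819, so the approximation is valid.

s = 1.09 × 10^-10 M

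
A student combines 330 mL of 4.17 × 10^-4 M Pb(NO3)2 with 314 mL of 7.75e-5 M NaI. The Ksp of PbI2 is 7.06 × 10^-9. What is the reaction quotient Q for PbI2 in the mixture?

Q ≈ 3.05e-13

Total volume = 330 + 314 = 644 mL.
[Pb^2+] = 4.17 × 10^-4 × (330/644) = 2.137 × 10^-4 M
[I^-] = 7.75 × 10^-5 × (314/644) = 3.779 × 10^-5 M
PbI2(s) ⇌ Pb^2+ + 2 I^-, so Q = [Pb^2+][I^-]^2
Q = (2.137 × 10^-4)(3.779 × 10^-5)^2 = 3.05 x 10^-13
Q < Ksp, so no precipitate of PbI2 forms.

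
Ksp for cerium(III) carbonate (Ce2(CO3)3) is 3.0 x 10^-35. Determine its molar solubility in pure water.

Ce2(CO3)3(s) ⇌ 2 Ce^3+(aq) + 3 CO3^2-(aq)
Ksp = [Ce^3+]^2[CO3^2-]^3
Let s = molar solubility. Then [Ce^3+] = 2s and [CO3^2-] = 3s.
Substituting: Ksp = (2s)^2(3s)^3 = 108s^5
s = (3.0 x 10^-35 / 108)^(1/5) = 4.9 × 10^-8 M

s = 4.9 × 10^-8 M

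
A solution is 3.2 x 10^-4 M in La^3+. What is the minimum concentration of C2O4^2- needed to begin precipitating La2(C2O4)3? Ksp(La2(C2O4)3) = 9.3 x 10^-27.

[C2O4^2-] = 4.5 × 10^-7 M

La2(C2O4)3(s) ⇌ 2 La^3+ + 3 C2O4^2-
Ksp = [La^3+]^2[C2O4^2-]^3
Precipitation begins when Q = Ksp. With [La^3+] = 3.2 x 10^-4 M:
9.3 x 10^-27 = (3.2 x 10^-4)^2 × [C2O4^2-]^3
[C2O4^2-] = (9.3 x 10^-27 / 1.02 × 10^-7)^(1/3) = 4.5 × 10^-7 M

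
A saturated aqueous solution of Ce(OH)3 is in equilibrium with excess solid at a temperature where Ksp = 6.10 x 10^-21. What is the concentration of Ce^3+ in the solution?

[Ce^3+] = 3.88 × 10^-6 M

Ce(OH)3(s) <=> Ce^3+ + 3 OH^-
Ksp = [Ce^3+][OH^-]^3
Let s = molar solubility. Then [Ce^3+] = s and [OH^-] = 3s.
Ksp = s(3s)^3 = 27s^4
s = (6.10 x 10^-21 / 27)^(1/4) = 3.877 × 10^-6 M
[Ce^3+] = s = 3.88 x 10^-6 M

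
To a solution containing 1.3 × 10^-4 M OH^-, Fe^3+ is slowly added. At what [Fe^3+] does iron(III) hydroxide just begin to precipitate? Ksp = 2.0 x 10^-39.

Fe(OH)3(s) ⇌ Fe^3+(aq) + 3 OH^-(aq)
Ksp = [Fe^3+][OH^-]^3
Precipitation begins when Q = Ksp. With [OH^-] = 1.3 × 10^-4 M:
2.0 x 10^-39 = (1.3 × 10^-4)^3 × [Fe^3+]
[Fe^3+] = (2.0 x 10^-39 / 2.20 × 10^-12) = 9.1 × 10^-28 M

[Fe^3+] ≈ 9.1e-28 M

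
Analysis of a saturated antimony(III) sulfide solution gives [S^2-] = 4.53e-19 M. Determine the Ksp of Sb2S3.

8.48 x 10^-93

Sb2S3(s) ⇌ 2 Sb^3+ + 3 S^2-
Stoichiometry gives [Sb^3+] = (2/3)[S^2-] = 3.020 × 10^-19 M.
Ksp = [Sb^3+]^2[S^2-]^3
Ksp = (3.020 × 10^-19)^2 × (4.53 × 10^-19)^3 = 8.48 x 10^-93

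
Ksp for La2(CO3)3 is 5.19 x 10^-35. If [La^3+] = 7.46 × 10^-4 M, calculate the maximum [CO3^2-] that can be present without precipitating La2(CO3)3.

La2(CO3)3(s) ⇌ 2 La^3+ + 3 CO3^2-
Ksp = [La^3+]^2[CO3^2-]^3
Precipitation begins when Q = Ksp. With [La^3+] = 7.46 × 10^-4 M:
5.19 x 10^-35 = (7.46 × 10^-4)^2 × [CO3^2-]^3
[CO3^2-] = (5.19 x 10^-35 / 5.565 x 10^-7)^(1/3) = 4.53 x 10^-10 M

[CO3^2-] ≈ 4.53 × 10^-10 M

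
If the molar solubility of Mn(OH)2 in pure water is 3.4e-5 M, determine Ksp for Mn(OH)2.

Mn(OH)2(s) ⇌ Mn^2+(aq) + 2 OH^-(aq)
For each mole of Mn(OH)2 that dissolves: [Mn^2+] = s, [OH^-] = 2s.
Ksp = [Mn^2+][OH^-]^2
So Ksp = s × (2s)^2 = 4s^3
With s = 3.4 × 10^-5: Ksp = 1.6 x 10^-13

Ksp ≈ 1.6 x 10^-13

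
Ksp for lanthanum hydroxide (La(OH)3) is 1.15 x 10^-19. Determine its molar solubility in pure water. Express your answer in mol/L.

La(OH)3(s) ⇌ La^3+(aq) + 3 OH^-(aq)
Ksp = [La^3+][OH^-]^3
If s mol/L of La(OH)3 dissolves, [La^3+] = s and [OH^-] = 3s.
So Ksp = s × (3s)^3 = 27s^4
Solving, s = (1.15 x 10^-19/27)^(1/4) = 8.08 × 10^-6 M

8.08e-6 M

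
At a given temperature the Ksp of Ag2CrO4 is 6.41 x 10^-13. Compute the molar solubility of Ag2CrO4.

Ag2CrO4(s) ⇌ 2 Ag^+ + CrO4^2-
Ksp = [Ag^+]^2[CrO4^2-]
With molar solubility s: [Ag^+] = 2s, [CrO4^2-] = s.
Ksp = (2s)^2s = 4s^3
Solving, s = (6.41 x 10^-13/4)^(1/3) = 5.43 × 10^-5 M

5.43 × 10^-5 M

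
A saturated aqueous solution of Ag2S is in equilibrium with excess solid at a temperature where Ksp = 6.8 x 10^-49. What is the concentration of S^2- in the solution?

5.5 × 10^-17 M

Ag2S(s) ⇌ 2 Ag^+(aq) + S^2-(aq)
Ksp = [Ag^+]^2[S^2-]
For each mole of Ag2S that dissolves: [Ag^+] = 2s, [S^2-] = s.
Substituting: Ksp = (2s)^2s = 4s^3
s^3 = 6.8 x 10^-49 / 4, so s = 5.54 × 10^-17 M
[S^2-] = s = 5.5 × 10^-17 M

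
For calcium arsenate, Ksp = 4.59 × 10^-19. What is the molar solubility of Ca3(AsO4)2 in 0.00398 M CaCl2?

Ca3(AsO4)2(s) ⇌ 3 Ca^2+ + 2 AsO4^3-
Ksp = [Ca^2+]^3[AsO4^3-]^2
Let s be the molar solubility in this solution. [Ca^2+] = 0.00398 + 3s ≈ 0.00398, [AsO4^3-] = 2s (Ksp is small, so little additional dissolves).
Ksp ≈ (0.00398)^3 × (2s)^2
s = 1.35 x 10^-6 M
Check: 3s = 4.0 × 10^-6 ≪ 0.00398, so the approximation is valid.

s = 1.35 × 10^-6 M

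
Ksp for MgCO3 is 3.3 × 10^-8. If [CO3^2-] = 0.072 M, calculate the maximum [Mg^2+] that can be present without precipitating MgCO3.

MgCO3(s) ⇌ Mg^2+(aq) + CO3^2-(aq)
Ksp = [Mg^2+][CO3^2-]
Precipitation begins when Q = Ksp. With [CO3^2-] = 0.072 M:
3.3 × 10^-8 = (0.072) × [Mg^2+]
[Mg^2+] = (3.3 × 10^-8 / 7.2 × 10^-2) = 4.6 × 10^-7 M

[Mg^2+] ≈ 4.6 x 10^-7 M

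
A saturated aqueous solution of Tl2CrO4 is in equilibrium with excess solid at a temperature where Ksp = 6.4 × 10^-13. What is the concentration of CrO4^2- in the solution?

5.4 × 10^-5 M

Tl2CrO4(s) <=> 2 Tl^+(aq) + CrO4^2-(aq)
Ksp = [Tl^+]^2[CrO4^2-]
If s mol/L of Tl2CrO4 dissolves, [Tl^+] = 2s and [CrO4^2-] = s.
So Ksp = (2s)^2 × s = 4s^3
s = (6.4 × 10^-13 / 4)^(1/3) = 5.43 × 10^-5 M
[CrO4^2-] = s = 5.4 × 10^-5 M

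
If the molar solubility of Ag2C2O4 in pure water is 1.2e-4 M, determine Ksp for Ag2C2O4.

6.9 x 10^-12

Ag2C2O4(s) ⇌ 2 Ag^+(aq) + C2O4^2-(aq)
With molar solubility s: [Ag^+] = 2s, [C2O4^2-] = s.
Ksp = [Ag^+]^2[C2O4^2-]
Ksp = (2s)^2s = 4s^3
Ksp = 4 × (1.2 × 10^-4)^3 = 6.9 × 10^-12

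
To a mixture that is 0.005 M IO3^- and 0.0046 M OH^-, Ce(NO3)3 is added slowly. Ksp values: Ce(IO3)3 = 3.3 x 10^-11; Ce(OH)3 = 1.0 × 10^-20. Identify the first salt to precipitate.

Ce(OH)3

Precipitation of each salt starts when its ion product equals its Ksp.
For Ce(IO3)3: 3.3 x 10^-11 = (0.005)^3 × [Ce^3+]  ⇒  [Ce^3+] = 2.6 x 10^-4 M.
For Ce(OH)3: 1.0 × 10^-20 = (0.0046)^3 × [Ce^3+]  ⇒  [Ce^3+] = 1.0 × 10^-13 M.
The salt with the lower threshold [Ce^3+] precipitates first: Ce(OH)3.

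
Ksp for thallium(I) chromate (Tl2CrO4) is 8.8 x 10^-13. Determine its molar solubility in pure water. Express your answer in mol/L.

Tl2CrO4(s) ⇌ 2 Tl^+(aq) + CrO4^2-(aq)
Ksp = [Tl^+]^2[CrO4^2-]
If s mol/L of Tl2CrO4 dissolves, [Tl^+] = 2s and [CrO4^2-] = s.
Ksp = (2s)^2s = 4s^3
s^3 = 8.8 x 10^-13 / 4, so s = 6.0 × 10^-5 M

s ≈ 6.0e-5 M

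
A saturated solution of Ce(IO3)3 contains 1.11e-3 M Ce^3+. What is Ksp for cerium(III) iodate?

Ce(IO3)3(s) ⇌ Ce^3+(aq) + 3 IO3^-(aq)
Stoichiometry gives [IO3^-] = (3/1)[Ce^3+] = 3.330 x 10^-3 M.
Ksp = [Ce^3+][IO3^-]^3
Ksp = 1.11 × 10^-3 × (3.330 × 10^-3)^3 = 4.10 × 10^-11

Ksp ≈ 4.10e-11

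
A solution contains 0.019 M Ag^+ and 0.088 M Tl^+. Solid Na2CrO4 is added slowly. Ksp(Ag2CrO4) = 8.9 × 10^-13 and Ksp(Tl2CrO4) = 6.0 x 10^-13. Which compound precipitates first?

Each salt begins to precipitate when Q = Ksp, i.e. when [CrO4^2-] reaches its threshold.
For Ag2CrO4: 8.9 × 10^-13 = (0.019)^2 × [CrO4^2-]  ⇒  [CrO4^2-] = 2.5 x 10^-9 M.
For Tl2CrO4: 6.0 x 10^-13 = (0.088)^2 × [CrO4^2-]  ⇒  [CrO4^2-] = 7.7 × 10^-11 M.
The salt with the lower threshold [CrO4^2-] precipitates first: Tl2CrO4.

Tl2CrO4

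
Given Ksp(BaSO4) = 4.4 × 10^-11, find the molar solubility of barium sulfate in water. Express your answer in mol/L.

s ≈ 6.6 × 10^-6 M

BaSO4(s) <=> Ba^2+ + SO4^2-
Ksp = [Ba^2+][SO4^2-]
Let s = molar solubility. Then [Ba^2+] = s and [SO4^2-] = s.
Ksp = s × s = s^2
s = √(4.4 × 10^-11) = 6.6 x 10^-6 M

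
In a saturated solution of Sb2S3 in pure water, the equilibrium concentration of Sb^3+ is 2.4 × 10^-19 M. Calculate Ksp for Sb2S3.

2.7e-93

Sb2S3(s) ⇌ 2 Sb^3+(aq) + 3 S^2-(aq)
Stoichiometry gives [S^2-] = (3/2)[Sb^3+] = 3.60 × 10^-19 M.
Ksp = [Sb^3+]^2[S^2-]^3
Ksp = (2.4 × 10^-19)^2 × (3.60 x 10^-19)^3 = 2.7 × 10^-93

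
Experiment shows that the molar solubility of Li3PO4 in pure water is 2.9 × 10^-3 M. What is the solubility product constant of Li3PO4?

1.9e-9

Li3PO4(s) ⇌ 3 Li^+ + PO4^3-
For each mole of Li3PO4 that dissolves: [Li^+] = 3s, [PO4^3-] = s.
Ksp = [Li^+]^3[PO4^3-]
Substituting: Ksp = (3s)^3s = 27s^4
With s = 2.9 × 10^-3: Ksp = 1.9 x 10^-9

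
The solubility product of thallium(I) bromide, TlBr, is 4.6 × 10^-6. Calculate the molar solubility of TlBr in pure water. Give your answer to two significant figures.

s = 2.1 × 10^-3 M

TlBr(s) ⇌ Tl^+(aq) + Br^-(aq)
Ksp = [Tl^+][Br^-]
If s mol/L of TlBr dissolves, [Tl^+] = s and [Br^-] = s.
Ksp = s^2
s = (4.6 × 10^-6)^(1/2) = 2.1 x 10^-3 M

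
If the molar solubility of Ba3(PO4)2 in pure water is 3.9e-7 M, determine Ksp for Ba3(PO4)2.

Ksp ≈ 9.7 × 10^-31

Ba3(PO4)2(s) <=> 3 Ba^2+ + 2 PO4^3-
If s mol/L of Ba3(PO4)2 dissolves, [Ba^2+] = 3s and [PO4^3-] = 2s.
Ksp = [Ba^2+]^3[PO4^3-]^2
Substituting: Ksp = (3s)^3(2s)^2 = 108s^5
With s = 3.9 x 10^-7: Ksp = 9.7 × 10^-31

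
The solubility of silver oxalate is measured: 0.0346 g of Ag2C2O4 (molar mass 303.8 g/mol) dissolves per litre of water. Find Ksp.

Ksp ≈ 5.91 x 10^-12

Molar solubility s = (3.46 × 10^-2 g/L) / (303.8 g/mol) = 1.139 × 10^-4 M.
Ag2C2O4(s) ⇌ 2 Ag^+(aq) + C2O4^2-(aq)
If s mol/L of Ag2C2O4 dissolves, [Ag^+] = 2s and [C2O4^2-] = s.
Ksp = [Ag^+]^2[C2O4^2-]
Ksp = (2s)^2s = 4s^3
With s = 1.139 x 10^-4: Ksp = 5.91 x 10^-12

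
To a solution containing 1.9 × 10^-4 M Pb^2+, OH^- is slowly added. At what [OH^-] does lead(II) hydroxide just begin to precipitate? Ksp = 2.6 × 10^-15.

[OH^-] = 3.7e-6 M

Pb(OH)2(s) ⇌ Pb^2+(aq) + 2 OH^-(aq)
Ksp = [Pb^2+][OH^-]^2
Precipitation begins when Q = Ksp. With [Pb^2+] = 1.9 × 10^-4 M:
2.6 × 10^-15 = (1.9 × 10^-4) × [OH^-]^2
[OH^-] = (2.6 × 10^-15 / 1.9 × 10^-4)^(1/2) = 3.7 × 10^-6 M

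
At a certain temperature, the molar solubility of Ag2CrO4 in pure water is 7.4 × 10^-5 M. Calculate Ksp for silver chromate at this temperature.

Ag2CrO4(s) <=> 2 Ag^+(aq) + CrO4^2-(aq)
For each mole of Ag2CrO4 that dissolves: [Ag^+] = 2s, [CrO4^2-] = s.
Ksp = [Ag^+]^2[CrO4^2-]
Substituting: Ksp = (2s)^2s = 4s^3
With s = 7.4 x 10^-5: Ksp = 1.6 × 10^-12

Ksp = 1.6 × 10^-12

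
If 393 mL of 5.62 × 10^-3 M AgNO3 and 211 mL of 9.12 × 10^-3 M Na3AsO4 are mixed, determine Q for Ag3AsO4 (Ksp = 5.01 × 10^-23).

Q ≈ 1.56 x 10^-10

Total volume = 393 + 211 = 604 mL.
[Ag^+] = 5.62 × 10^-3 × (393/604) = 3.657 × 10^-3 M
[AsO4^3-] = 9.12 × 10^-3 × (211/604) = 3.186 × 10^-3 M
Ag3AsO4(s) ⇌ 3 Ag^+(aq) + AsO4^3-(aq), so Q = [Ag^+]^3[AsO4^3-]
Q = (3.657 × 10^-3)^3(3.186 × 10^-3) = 1.56 × 10^-10
Q > Ksp, so Ag3AsO4 will precipitate.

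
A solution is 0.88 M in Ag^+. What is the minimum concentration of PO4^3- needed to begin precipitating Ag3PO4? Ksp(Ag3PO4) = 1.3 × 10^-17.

[PO4^3-] = 1.9 × 10^-17 M

Ag3PO4(s) ⇌ 3 Ag^+ + PO4^3-
Ksp = [Ag^+]^3[PO4^3-]
Precipitation begins when Q = Ksp. With [Ag^+] = 0.88 M:
1.3 × 10^-17 = (0.88)^3 × [PO4^3-]
[PO4^3-] = (1.3 × 10^-17 / 6.81 × 10^-1) = 1.9 × 10^-17 M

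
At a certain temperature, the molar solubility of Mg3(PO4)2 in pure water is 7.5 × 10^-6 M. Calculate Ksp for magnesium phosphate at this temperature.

Mg3(PO4)2(s) <=> 3 Mg^2+(aq) + 2 PO4^3-(aq)
With molar solubility s: [Mg^2+] = 3s, [PO4^3-] = 2s.
Ksp = [Mg^2+]^3[PO4^3-]^2
Ksp = (3s)^3(2s)^2 = 108s^5
With s = 7.5 × 10^-6: Ksp = 2.6 × 10^-24

Ksp = 2.6 × 10^-24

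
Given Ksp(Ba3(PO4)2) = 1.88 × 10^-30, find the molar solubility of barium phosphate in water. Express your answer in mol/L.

4.45 x 10^-7 M

Ba3(PO4)2(s) ⇌ 3 Ba^2+(aq) + 2 PO4^3-(aq)
Ksp = [Ba^2+]^3[PO4^3-]^2
For each mole of Ba3(PO4)2 that dissolves: [Ba^2+] = 3s, [PO4^3-] = 2s.
Ksp = (3s)^3(2s)^2 = 108s^5
s^5 = 1.88 × 10^-30 / 108, so s = 4.45 x 10^-7 M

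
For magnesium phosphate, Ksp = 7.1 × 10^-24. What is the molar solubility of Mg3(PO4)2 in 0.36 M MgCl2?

Mg3(PO4)2(s) ⇌ 3 Mg^2+ + 2 PO4^3-
Ksp = [Mg^2+]^3[PO4^3-]^2
If s mol/L dissolves here, [Mg^2+] = 0.36 + 3s ≈ 0.36, [PO4^3-] = 2s (common-ion effect: Mg^2+ is already 0.36 M).
Ksp ≈ (0.36)^3 × (2s)^2
s = 6.2 x 10^-12 M
Check: 3s = 1.9 x 10^-11 ≪ 0.36, so the approximation is valid.

6.2 × 10^-12 M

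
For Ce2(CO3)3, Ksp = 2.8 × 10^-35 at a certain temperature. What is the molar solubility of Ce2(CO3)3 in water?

4.8 × 10^-8 M

Ce2(CO3)3(s) ⇌ 2 Ce^3+(aq) + 3 CO3^2-(aq)
Ksp = [Ce^3+]^2[CO3^2-]^3
Let s = molar solubility. Then [Ce^3+] = 2s and [CO3^2-] = 3s.
So Ksp = (2s)^2 × (3s)^3 = 108s^5
s = (2.8 × 10^-35 / 108)^(1/5) = 4.8 × 10^-8 M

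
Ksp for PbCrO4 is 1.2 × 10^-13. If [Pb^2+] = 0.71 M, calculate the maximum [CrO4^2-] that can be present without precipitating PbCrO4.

1.7 × 10^-13 M

PbCrO4(s) <=> Pb^2+(aq) + CrO4^2-(aq)
Ksp = [Pb^2+][CrO4^2-]
Precipitation begins when Q = Ksp. With [Pb^2+] = 0.71 M:
1.2 × 10^-13 = (0.71) × [CrO4^2-]
[CrO4^2-] = (1.2 × 10^-13 / 7.1 x 10^-1) = 1.7 × 10^-13 M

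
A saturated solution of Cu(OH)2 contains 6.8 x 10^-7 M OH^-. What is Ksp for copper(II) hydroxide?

1.6 × 10^-19

Cu(OH)2(s) ⇌ Cu^2+(aq) + 2 OH^-(aq)
Stoichiometry gives [Cu^2+] = (1/2)[OH^-] = 3.40 × 10^-7 M.
Ksp = [Cu^2+][OH^-]^2
Ksp = 3.40 × 10^-7 × (6.8 × 10^-7)^2 = 1.6 × 10^-19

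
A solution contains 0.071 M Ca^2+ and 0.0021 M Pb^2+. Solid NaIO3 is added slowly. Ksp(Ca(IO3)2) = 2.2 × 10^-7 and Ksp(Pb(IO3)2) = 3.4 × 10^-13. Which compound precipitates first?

Pb(IO3)2

Precipitation of each salt starts when its ion product equals its Ksp.
For Ca(IO3)2: 2.2 × 10^-7 = 0.071 × [IO3^-]^2  ⇒  [IO3^-] = 1.8 x 10^-3 M.
For Pb(IO3)2: 3.4 × 10^-13 = 0.0021 × [IO3^-]^2  ⇒  [IO3^-] = 1.3 × 10^-5 M.
The salt with the lower threshold [IO3^-] precipitates first: Pb(IO3)2.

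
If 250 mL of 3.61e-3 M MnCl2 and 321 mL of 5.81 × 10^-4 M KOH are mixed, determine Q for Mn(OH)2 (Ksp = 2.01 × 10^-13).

Total volume = 250 + 321 = 571 mL.
[Mn^2+] = 3.61 x 10^-3 × (250/571) = 1.581 × 10^-3 M
[OH^-] = 5.81 x 10^-4 × (321/571) = 3.266 x 10^-4 M
Mn(OH)2(s) ⇌ Mn^2+ + 2 OH^-, so Q = [Mn^2+][OH^-]^2
Q = (1.581 × 10^-3)(3.266 x 10^-4)^2 = 1.69 × 10^-10
Q > Ksp, so Mn(OH)2 will precipitate.

Q ≈ 1.69e-10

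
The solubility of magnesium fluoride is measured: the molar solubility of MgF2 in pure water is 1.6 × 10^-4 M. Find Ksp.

Ksp ≈ 1.6e-11

MgF2(s) <=> Mg^2+ + 2 F^-
For each mole of MgF2 that dissolves: [Mg^2+] = s, [F^-] = 2s.
Ksp = [Mg^2+][F^-]^2
Ksp = s(2s)^2 = 4s^3
With s = 1.6 x 10^-4: Ksp = 1.6 × 10^-11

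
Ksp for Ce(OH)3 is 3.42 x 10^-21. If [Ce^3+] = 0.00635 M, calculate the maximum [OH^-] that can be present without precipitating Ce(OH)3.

[OH^-] ≈ 8.14 × 10^-7 M

Ce(OH)3(s) ⇌ Ce^3+ + 3 OH^-
Ksp = [Ce^3+][OH^-]^3
Precipitation begins when Q = Ksp. With [Ce^3+] = 0.00635 M:
3.42 x 10^-21 = (0.00635) × [OH^-]^3
[OH^-] = (3.42 x 10^-21 / 6.35 × 10^-3)^(1/3) = 8.14 × 10^-7 M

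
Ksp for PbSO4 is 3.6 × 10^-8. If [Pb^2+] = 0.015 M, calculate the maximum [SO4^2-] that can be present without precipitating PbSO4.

2.4e-6 M

PbSO4(s) ⇌ Pb^2+(aq) + SO4^2-(aq)
Ksp = [Pb^2+][SO4^2-]
Precipitation begins when Q = Ksp. With [Pb^2+] = 0.015 M:
3.6 × 10^-8 = (0.015) × [SO4^2-]
[SO4^2-] = (3.6 × 10^-8 / 1.5 x 10^-2) = 2.4 × 10^-6 M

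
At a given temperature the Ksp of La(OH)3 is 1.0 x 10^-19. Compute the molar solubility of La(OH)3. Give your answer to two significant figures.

7.8 × 10^-6 M

La(OH)3(s) ⇌ La^3+ + 3 OH^-
Ksp = [La^3+][OH^-]^3
For each mole of La(OH)3 that dissolves: [La^3+] = s, [OH^-] = 3s.
Substituting: Ksp = s(3s)^3 = 27s^4
s = (1.0 x 10^-19 / 27)^(1/4) = 7.8 x 10^-6 M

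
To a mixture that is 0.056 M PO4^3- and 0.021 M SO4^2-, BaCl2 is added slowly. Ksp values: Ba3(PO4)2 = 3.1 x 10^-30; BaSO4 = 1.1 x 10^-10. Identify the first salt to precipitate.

Ba3(PO4)2

Precipitation of each salt starts when its ion product equals its Ksp.
For Ba3(PO4)2: 3.1 x 10^-30 = (0.056)^2 × [Ba^2+]^3  ⇒  [Ba^2+] = 1.0 × 10^-9 M.
For BaSO4: 1.1 x 10^-10 = 0.021 × [Ba^2+]  ⇒  [Ba^2+] = 5.2 × 10^-9 M.
The salt with the lower threshold [Ba^2+] precipitates first: Ba3(PO4)2.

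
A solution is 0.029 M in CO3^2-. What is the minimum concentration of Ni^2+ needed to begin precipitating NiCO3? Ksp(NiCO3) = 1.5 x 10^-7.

NiCO3(s) ⇌ Ni^2+(aq) + CO3^2-(aq)
Ksp = [Ni^2+][CO3^2-]
Precipitation begins when Q = Ksp. With [CO3^2-] = 0.029 M:
1.5 x 10^-7 = (0.029) × [Ni^2+]
[Ni^2+] = (1.5 x 10^-7 / 2.9 x 10^-2) = 5.2 x 10^-6 M

5.2e-6 M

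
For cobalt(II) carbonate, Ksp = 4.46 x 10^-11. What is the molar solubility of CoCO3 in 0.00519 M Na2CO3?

8.59e-9 M

CoCO3(s) <=> Co^2+ + CO3^2-
Ksp = [Co^2+][CO3^2-]
If s mol/L dissolves here, [Co^2+] = s, [CO3^2-] = 0.00519 + s ≈ 0.00519 (Ksp is small, so little additional dissolves).
Ksp ≈ s × 0.00519
s = 8.59 × 10^-9 M
Check: s = 8.6 x 10^-9 ≪ 0.00519, so the approximation is valid.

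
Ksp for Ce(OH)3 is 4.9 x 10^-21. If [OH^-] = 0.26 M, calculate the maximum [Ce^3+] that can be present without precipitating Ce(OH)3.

[Ce^3+] ≈ 2.8 × 10^-19 M

Ce(OH)3(s) ⇌ Ce^3+(aq) + 3 OH^-(aq)
Ksp = [Ce^3+][OH^-]^3
Precipitation begins when Q = Ksp. With [OH^-] = 0.26 M:
4.9 x 10^-21 = (0.26)^3 × [Ce^3+]
[Ce^3+] = (4.9 x 10^-21 / 1.76 × 10^-2) = 2.8 × 10^-19 M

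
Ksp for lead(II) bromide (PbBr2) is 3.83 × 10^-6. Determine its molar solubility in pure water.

s ≈ 9.86 x 10^-3 M

PbBr2(s) ⇌ Pb^2+(aq) + 2 Br^-(aq)
Ksp = [Pb^2+][Br^-]^2
For each mole of PbBr2 that dissolves: [Pb^2+] = s, [Br^-] = 2s.
Substituting: Ksp = s(2s)^2 = 4s^3
s^3 = 3.83 × 10^-6 / 4, so s = 9.86 × 10^-3 M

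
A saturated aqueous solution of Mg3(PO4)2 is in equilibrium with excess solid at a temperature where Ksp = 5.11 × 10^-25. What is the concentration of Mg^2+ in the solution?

Mg3(PO4)2(s) ⇌ 3 Mg^2+(aq) + 2 PO4^3-(aq)
Ksp = [Mg^2+]^3[PO4^3-]^2
For each mole of Mg3(PO4)2 that dissolves: [Mg^2+] = 3s, [PO4^3-] = 2s.
So Ksp = (3s)^3 × (2s)^2 = 108s^5
s^5 = 5.11 × 10^-25 / 108, so s = 5.432 × 10^-6 M
[Mg^2+] = 3s = 1.63 × 10^-5 M

[Mg^2+] ≈ 1.63e-5 M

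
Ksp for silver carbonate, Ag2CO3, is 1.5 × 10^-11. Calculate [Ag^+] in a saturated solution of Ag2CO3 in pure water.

3.1e-4 M

Ag2CO3(s) ⇌ 2 Ag^+ + CO3^2-
Ksp = [Ag^+]^2[CO3^2-]
With molar solubility s: [Ag^+] = 2s, [CO3^2-] = s.
Substituting: Ksp = (2s)^2s = 4s^3
s = (1.5 × 10^-11 / 4)^(1/3) = 1.55 x 10^-4 M
[Ag^+] = 2s = 3.1 × 10^-4 M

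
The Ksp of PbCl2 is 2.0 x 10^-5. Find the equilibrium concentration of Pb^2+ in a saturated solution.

PbCl2(s) ⇌ Pb^2+(aq) + 2 Cl^-(aq)
Ksp = [Pb^2+][Cl^-]^2
If s mol/L of PbCl2 dissolves, [Pb^2+] = s and [Cl^-] = 2s.
Ksp = s(2s)^2 = 4s^3
s^3 = 2.0 x 10^-5 / 4, so s = 1.71 x 10^-2 M
[Pb^2+] = s = 1.7 x 10^-2 M

0.017 M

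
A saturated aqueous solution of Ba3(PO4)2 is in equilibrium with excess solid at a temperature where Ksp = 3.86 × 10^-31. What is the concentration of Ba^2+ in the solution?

9.72e-7 M

Ba3(PO4)2(s) ⇌ 3 Ba^2+ + 2 PO4^3-
Ksp = [Ba^2+]^3[PO4^3-]^2
With molar solubility s: [Ba^2+] = 3s, [PO4^3-] = 2s.
Ksp = (3s)^3(2s)^2 = 108s^5
s^5 = 3.86 × 10^-31 / 108, so s = 3.241 × 10^-7 M
[Ba^2+] = 3s = 9.72 × 10^-7 M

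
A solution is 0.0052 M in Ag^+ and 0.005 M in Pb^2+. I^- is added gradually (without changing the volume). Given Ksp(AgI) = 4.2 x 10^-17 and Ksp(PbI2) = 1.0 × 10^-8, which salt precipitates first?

AgI

Precipitation of each salt starts when its ion product equals its Ksp.
For AgI: 4.2 x 10^-17 = 0.0052 × [I^-]  ⇒  [I^-] = 8.1 × 10^-15 M.
For PbI2: 1.0 × 10^-8 = 0.005 × [I^-]^2  ⇒  [I^-] = 1.4 × 10^-3 M.
The salt with the lower threshold [I^-] precipitates first: AgI.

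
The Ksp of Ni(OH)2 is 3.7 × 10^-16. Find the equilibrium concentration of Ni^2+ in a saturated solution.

[Ni^2+] = 4.5 × 10^-6 M

Ni(OH)2(s) ⇌ Ni^2+(aq) + 2 OH^-(aq)
Ksp = [Ni^2+][OH^-]^2
If s mol/L of Ni(OH)2 dissolves, [Ni^2+] = s and [OH^-] = 2s.
So Ksp = s × (2s)^2 = 4s^3
s^3 = 3.7 × 10^-16 / 4, so s = 4.52 x 10^-6 M
[Ni^2+] = s = 4.5 × 10^-6 M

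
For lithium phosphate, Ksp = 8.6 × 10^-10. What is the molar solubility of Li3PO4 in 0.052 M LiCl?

s ≈ 6.1e-6 M

Li3PO4(s) ⇌ 3 Li^+(aq) + PO4^3-(aq)
Ksp = [Li^+]^3[PO4^3-]
Let s be the molar solubility in this solution. [Li^+] = 0.052 + 3s ≈ 0.052, [PO4^3-] = s (since Li^+ from LiCl dominates).
Ksp ≈ (0.052)^3 × s
s = 6.1 × 10^-6 M
Check: 3s = 1.8 × 10^-5 ≪ 0.052, so the approximation is valid.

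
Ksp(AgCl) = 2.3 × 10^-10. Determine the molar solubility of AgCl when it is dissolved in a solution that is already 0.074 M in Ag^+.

AgCl(s) ⇌ Ag^+ + Cl^-
Ksp = [Ag^+][Cl^-]
Let s = moles of AgCl that dissolve per litre. [Ag^+] = 0.074 + s ≈ 0.074, [Cl^-] = s (common-ion effect: Ag^+ is already 0.074 M).
Ksp ≈ 0.074 × s
s = 3.1 × 10^-9 M
Check: s = 3.1 × 10^-9 ≪ 0.074, so the approximation is valid.

3.1 x 10^-9 M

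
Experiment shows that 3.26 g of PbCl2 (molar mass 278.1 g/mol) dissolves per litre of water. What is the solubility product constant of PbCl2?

Ksp = 6.44 × 10^-6

Molar solubility s = (3.26 g/L) / (278.1 g/mol) = 1.172 × 10^-2 M.
PbCl2(s) ⇌ Pb^2+ + 2 Cl^-
With molar solubility s: [Pb^2+] = s, [Cl^-] = 2s.
Ksp = [Pb^2+][Cl^-]^2
Ksp = s(2s)^2 = 4s^3
With s = 1.172 × 10^-2: Ksp = 6.44 x 10^-6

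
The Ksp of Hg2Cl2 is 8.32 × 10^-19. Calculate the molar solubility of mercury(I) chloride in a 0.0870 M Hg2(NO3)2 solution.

s ≈ 1.55 × 10^-9 M

Hg2Cl2(s) ⇌ Hg2^2+ + 2 Cl^-
Ksp = [Hg2^2+][Cl^-]^2
Let s = moles of Hg2Cl2 that dissolve per litre. [Hg2^2+] = 0.0870 + s ≈ 0.0870, [Cl^-] = 2s (since Hg2^2+ from Hg2(NO3)2 dominates).
Ksp ≈ 0.0870 × (2s)^2
s = 1.55 × 10^-9 M
Check: s = 1.5 × 10^-9 ≪ 0.0870, so the approximation is valid.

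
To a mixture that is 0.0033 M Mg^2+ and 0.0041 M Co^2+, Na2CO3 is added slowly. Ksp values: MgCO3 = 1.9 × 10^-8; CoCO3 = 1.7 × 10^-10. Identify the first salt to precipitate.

CoCO3

Precipitation of each salt starts when its ion product equals its Ksp.
For MgCO3: 1.9 × 10^-8 = 0.0033 × [CO3^2-]  ⇒  [CO3^2-] = 5.8 × 10^-6 M.
For CoCO3: 1.7 × 10^-10 = 0.0041 × [CO3^2-]  ⇒  [CO3^2-] = 4.1 × 10^-8 M.
The salt with the lower threshold [CO3^2-] precipitates first: CoCO3.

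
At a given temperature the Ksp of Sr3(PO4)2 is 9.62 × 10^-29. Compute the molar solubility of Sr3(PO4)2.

Sr3(PO4)2(s) ⇌ 3 Sr^2+(aq) + 2 PO4^3-(aq)
Ksp = [Sr^2+]^3[PO4^3-]^2
If s mol/L of Sr3(PO4)2 dissolves, [Sr^2+] = 3s and [PO4^3-] = 2s.
So Ksp = (3s)^3 × (2s)^2 = 108s^5
Solving, s = (9.62 × 10^-29/108)^(1/5) = 9.77 x 10^-7 M

9.77 × 10^-7 M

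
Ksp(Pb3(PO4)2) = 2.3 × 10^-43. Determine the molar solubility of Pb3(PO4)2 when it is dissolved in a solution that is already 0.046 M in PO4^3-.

Pb3(PO4)2(s) ⇌ 3 Pb^2+(aq) + 2 PO4^3-(aq)
Ksp = [Pb^2+]^3[PO4^3-]^2
Let s be the molar solubility in this solution. [Pb^2+] = 3s, [PO4^3-] = 0.046 + 2s ≈ 0.046 (Ksp is small, so little additional dissolves).
Ksp ≈ (3s)^3 × (0.046)^2
s = 1.6 × 10^-14 M
Check: 2s = 3.2 × 10^-14 ≪ 0.046, so the approximation is valid.

s = 1.6 × 10^-14 M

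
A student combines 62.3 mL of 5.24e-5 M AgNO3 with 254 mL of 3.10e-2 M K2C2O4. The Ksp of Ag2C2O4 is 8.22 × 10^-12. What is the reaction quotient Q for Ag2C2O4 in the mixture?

Total volume = 62.3 + 254 = 316.3 mL.
[Ag^+] = 5.24 × 10^-5 × (62.3/316.3) = 1.032 × 10^-5 M
[C2O4^2-] = 3.10 x 10^-2 × (254/316.3) = 2.489 x 10^-2 M
Ag2C2O4(s) ⇌ 2 Ag^+(aq) + C2O4^2-(aq), so Q = [Ag^+]^2[C2O4^2-]
Q = (1.032 × 10^-5)^2(2.489 × 10^-2) = 2.65 × 10^-12
Q < Ksp, so no precipitate of Ag2C2O4 forms.

Q = 2.65 x 10^-12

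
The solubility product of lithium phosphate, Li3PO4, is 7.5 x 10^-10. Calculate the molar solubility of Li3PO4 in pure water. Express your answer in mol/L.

Li3PO4(s) ⇌ 3 Li^+ + PO4^3-
Ksp = [Li^+]^3[PO4^3-]
Let s = molar solubility. Then [Li^+] = 3s and [PO4^3-] = s.
Ksp = (3s)^3s = 27s^4
s^4 = 7.5 x 10^-10 / 27, so s = 2.3 × 10^-3 M

s ≈ 2.3 × 10^-3 M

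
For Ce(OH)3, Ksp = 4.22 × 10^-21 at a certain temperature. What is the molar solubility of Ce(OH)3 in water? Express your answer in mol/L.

Ce(OH)3(s) ⇌ Ce^3+(aq) + 3 OH^-(aq)
Ksp = [Ce^3+][OH^-]^3
If s mol/L of Ce(OH)3 dissolves, [Ce^3+] = s and [OH^-] = 3s.
Substituting: Ksp = s(3s)^3 = 27s^4
Solving, s = (4.22 × 10^-21/27)^(1/4) = 3.54 × 10^-6 M

s = 3.54e-6 M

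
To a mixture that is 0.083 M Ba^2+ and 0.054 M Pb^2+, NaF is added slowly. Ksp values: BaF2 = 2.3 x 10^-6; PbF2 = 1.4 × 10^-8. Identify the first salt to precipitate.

PbF2

Precipitation of each salt starts when its ion product equals its Ksp.
For BaF2: 2.3 x 10^-6 = 0.083 × [F^-]^2  ⇒  [F^-] = 5.3 x 10^-3 M.
For PbF2: 1.4 × 10^-8 = 0.054 × [F^-]^2  ⇒  [F^-] = 5.1 x 10^-4 M.
The salt with the lower threshold [F^-] precipitates first: PbF2.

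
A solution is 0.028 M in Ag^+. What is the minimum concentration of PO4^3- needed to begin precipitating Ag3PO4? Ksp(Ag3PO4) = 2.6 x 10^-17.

Ag3PO4(s) ⇌ 3 Ag^+ + PO4^3-
Ksp = [Ag^+]^3[PO4^3-]
Precipitation begins when Q = Ksp. With [Ag^+] = 0.028 M:
2.6 x 10^-17 = (0.028)^3 × [PO4^3-]
[PO4^3-] = (2.6 x 10^-17 / 2.20 x 10^-5) = 1.2 × 10^-12 M

[PO4^3-] ≈ 1.2e-12 M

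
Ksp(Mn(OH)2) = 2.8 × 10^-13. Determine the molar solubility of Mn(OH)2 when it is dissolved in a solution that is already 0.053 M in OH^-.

1.0 × 10^-10 M

Mn(OH)2(s) ⇌ Mn^2+ + 2 OH^-
Ksp = [Mn^2+][OH^-]^2
If s mol/L dissolves here, [Mn^2+] = s, [OH^-] = 0.053 + 2s ≈ 0.053 (common-ion effect: OH^- is already 0.053 M).
Ksp ≈ s × (0.053)^2
s = 1.0 × 10^-10 M
Check: 2s = 2.0 x 10^-10 ≪ 0.053, so the approximation is valid.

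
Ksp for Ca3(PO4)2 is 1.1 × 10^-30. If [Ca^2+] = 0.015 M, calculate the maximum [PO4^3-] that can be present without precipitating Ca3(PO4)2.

5.7 x 10^-13 M

Ca3(PO4)2(s) ⇌ 3 Ca^2+ + 2 PO4^3-
Ksp = [Ca^2+]^3[PO4^3-]^2
Precipitation begins when Q = Ksp. With [Ca^2+] = 0.015 M:
1.1 × 10^-30 = (0.015)^3 × [PO4^3-]^2
[PO4^3-] = (1.1 × 10^-30 / 3.38 × 10^-6)^(1/2) = 5.7 x 10^-13 M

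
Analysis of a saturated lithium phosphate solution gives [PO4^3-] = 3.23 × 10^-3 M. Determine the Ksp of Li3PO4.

Ksp ≈ 2.94 × 10^-9

Li3PO4(s) ⇌ 3 Li^+(aq) + PO4^3-(aq)
Stoichiometry gives [Li^+] = (3/1)[PO4^3-] = 9.690 x 10^-3 M.
Ksp = [Li^+]^3[PO4^3-]
Ksp = (9.690 × 10^-3)^3 × 3.23 × 10^-3 = 2.94 × 10^-9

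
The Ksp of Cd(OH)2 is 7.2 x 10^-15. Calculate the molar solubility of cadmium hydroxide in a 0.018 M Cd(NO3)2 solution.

Cd(OH)2(s) ⇌ Cd^2+(aq) + 2 OH^-(aq)
Ksp = [Cd^2+][OH^-]^2
Let s = moles of Cd(OH)2 that dissolve per litre. [Cd^2+] = 0.018 + s ≈ 0.018, [OH^-] = 2s (since Cd^2+ from Cd(NO3)2 dominates).
Ksp ≈ 0.018 × (2s)^2
s = 3.2 × 10^-7 M
Check: s = 3.2 × 10^-7 ≪ 0.018, so the approximation is valid.

3.2 × 10^-7 M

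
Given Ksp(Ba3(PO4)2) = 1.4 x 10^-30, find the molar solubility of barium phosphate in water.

Ba3(PO4)2(s) ⇌ 3 Ba^2+ + 2 PO4^3-
Ksp = [Ba^2+]^3[PO4^3-]^2
If s mol/L of Ba3(PO4)2 dissolves, [Ba^2+] = 3s and [PO4^3-] = 2s.
Substituting: Ksp = (3s)^3(2s)^2 = 108s^5
s^5 = 1.4 x 10^-30 / 108, so s = 4.2 x 10^-7 M

s = 4.2 x 10^-7 M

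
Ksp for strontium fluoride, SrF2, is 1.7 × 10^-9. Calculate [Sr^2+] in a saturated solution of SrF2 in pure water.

7.5 × 10^-4 M

SrF2(s) <=> Sr^2+(aq) + 2 F^-(aq)
Ksp = [Sr^2+][F^-]^2
For each mole of SrF2 that dissolves: [Sr^2+] = s, [F^-] = 2s.
So Ksp = s × (2s)^2 = 4s^3
s = (1.7 × 10^-9 / 4)^(1/3) = 7.52 × 10^-4 M
[Sr^2+] = s = 7.5 × 10^-4 M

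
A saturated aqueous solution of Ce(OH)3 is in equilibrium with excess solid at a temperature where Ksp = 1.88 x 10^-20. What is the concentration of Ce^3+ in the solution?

[Ce^3+] ≈ 5.14 × 10^-6 M

Ce(OH)3(s) ⇌ Ce^3+ + 3 OH^-
Ksp = [Ce^3+][OH^-]^3
If s mol/L of Ce(OH)3 dissolves, [Ce^3+] = s and [OH^-] = 3s.
So Ksp = s × (3s)^3 = 27s^4
s = (1.88 x 10^-20 / 27)^(1/4) = 5.137 × 10^-6 M
[Ce^3+] = s = 5.14 × 10^-6 M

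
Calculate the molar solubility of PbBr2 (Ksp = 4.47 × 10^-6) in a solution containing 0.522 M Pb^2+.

PbBr2(s) <=> Pb^2+(aq) + 2 Br^-(aq)
Ksp = [Pb^2+][Br^-]^2
Let s be the molar solubility in this solution. [Pb^2+] = 0.522 + s ≈ 0.522, [Br^-] = 2s (common-ion effect: Pb^2+ is already 0.522 M).
Ksp ≈ 0.522 × (2s)^2
s = 1.46 × 10^-3 M
Check: s = 1.5 x 10^-3 ≪ 0.522, so the approximation is valid.

s = 1.46e-3 M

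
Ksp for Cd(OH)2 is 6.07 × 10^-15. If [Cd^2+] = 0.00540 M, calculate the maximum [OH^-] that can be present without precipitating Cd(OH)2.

1.06 x 10^-6 M

Cd(OH)2(s) ⇌ Cd^2+(aq) + 2 OH^-(aq)
Ksp = [Cd^2+][OH^-]^2
Precipitation begins when Q = Ksp. With [Cd^2+] = 0.00540 M:
6.07 × 10^-15 = (0.00540) × [OH^-]^2
[OH^-] = (6.07 × 10^-15 / 5.40 × 10^-3)^(1/2) = 1.06 x 10^-6 M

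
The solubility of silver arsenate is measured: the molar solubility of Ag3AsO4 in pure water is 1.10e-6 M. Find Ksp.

Ag3AsO4(s) ⇌ 3 Ag^+ + AsO4^3-
With molar solubility s: [Ag^+] = 3s, [AsO4^3-] = s.
Ksp = [Ag^+]^3[AsO4^3-]
Substituting: Ksp = (3s)^3s = 27s^4
With s = 1.10 × 10^-6: Ksp = 3.95 × 10^-23

Ksp = 3.95e-23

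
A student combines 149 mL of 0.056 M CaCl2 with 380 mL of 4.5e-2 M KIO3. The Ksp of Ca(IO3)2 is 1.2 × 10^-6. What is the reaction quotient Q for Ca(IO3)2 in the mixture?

Total volume = 149 + 380 = 529 mL.
[Ca^2+] = 5.6 × 10^-2 × (149/529) = 1.58 × 10^-2 M
[IO3^-] = 4.5 x 10^-2 × (380/529) = 3.23 × 10^-2 M
Ca(IO3)2(s) ⇌ Ca^2+ + 2 IO3^-, so Q = [Ca^2+][IO3^-]^2
Q = (1.58 × 10^-2)(3.23 x 10^-2)^2 = 1.6 × 10^-5
Q > Ksp, so Ca(IO3)2 will precipitate.

1.6 × 10^-5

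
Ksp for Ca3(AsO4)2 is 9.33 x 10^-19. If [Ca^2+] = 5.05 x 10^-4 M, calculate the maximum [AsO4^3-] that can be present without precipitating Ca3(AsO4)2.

Ca3(AsO4)2(s) ⇌ 3 Ca^2+ + 2 AsO4^3-
Ksp = [Ca^2+]^3[AsO4^3-]^2
Precipitation begins when Q = Ksp. With [Ca^2+] = 5.05 x 10^-4 M:
9.33 x 10^-19 = (5.05 x 10^-4)^3 × [AsO4^3-]^2
[AsO4^3-] = (9.33 x 10^-19 / 1.288 × 10^-10)^(1/2) = 8.51 x 10^-5 M

8.51 x 10^-5 M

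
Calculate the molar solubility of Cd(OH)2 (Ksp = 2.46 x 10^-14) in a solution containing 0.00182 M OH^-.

Cd(OH)2(s) <=> Cd^2+(aq) + 2 OH^-(aq)
Ksp = [Cd^2+][OH^-]^2
Let s = moles of Cd(OH)2 that dissolve per litre. [Cd^2+] = s, [OH^-] = 0.00182 + 2s ≈ 0.00182 (common-ion effect: OH^- is already 0.00182 M).
Ksp ≈ s × (0.00182)^2
s = 7.43 × 10^-9 M
Check: 2s = 1.5 × 10^-8 ≪ 0.00182, so the approximation is valid.

s = 7.43 × 10^-9 M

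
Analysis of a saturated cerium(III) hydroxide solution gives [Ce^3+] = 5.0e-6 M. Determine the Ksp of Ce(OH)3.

Ce(OH)3(s) ⇌ Ce^3+(aq) + 3 OH^-(aq)
Stoichiometry gives [OH^-] = (3/1)[Ce^3+] = 1.50 × 10^-5 M.
Ksp = [Ce^3+][OH^-]^3
Ksp = 5.0 x 10^-6 × (1.50 × 10^-5)^3 = 1.7 x 10^-20

1.7 × 10^-20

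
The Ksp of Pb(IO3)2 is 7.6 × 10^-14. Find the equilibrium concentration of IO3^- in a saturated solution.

Pb(IO3)2(s) <=> Pb^2+(aq) + 2 IO3^-(aq)
Ksp = [Pb^2+][IO3^-]^2
For each mole of Pb(IO3)2 that dissolves: [Pb^2+] = s, [IO3^-] = 2s.
So Ksp = s × (2s)^2 = 4s^3
Solving, s = (7.6 × 10^-14/4)^(1/3) = 2.67 × 10^-5 M
[IO3^-] = 2s = 5.3 × 10^-5 M

5.3 × 10^-5 M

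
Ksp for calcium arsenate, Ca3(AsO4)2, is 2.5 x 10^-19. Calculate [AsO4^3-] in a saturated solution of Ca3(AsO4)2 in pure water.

[AsO4^3-] = 1.5e-4 M

Ca3(AsO4)2(s) ⇌ 3 Ca^2+(aq) + 2 AsO4^3-(aq)
Ksp = [Ca^2+]^3[AsO4^3-]^2
Let s = molar solubility. Then [Ca^2+] = 3s and [AsO4^3-] = 2s.
Ksp = (3s)^3(2s)^2 = 108s^5
s = (2.5 x 10^-19 / 108)^(1/5) = 7.46 × 10^-5 M
[AsO4^3-] = 2s = 1.5 x 10^-4 M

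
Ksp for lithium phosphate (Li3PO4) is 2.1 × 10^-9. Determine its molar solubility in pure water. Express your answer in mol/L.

3.0 × 10^-3 M

Li3PO4(s) ⇌ 3 Li^+ + PO4^3-
Ksp = [Li^+]^3[PO4^3-]
Let s = molar solubility. Then [Li^+] = 3s and [PO4^3-] = s.
Substituting: Ksp = (3s)^3s = 27s^4
s = (2.1 × 10^-9 / 27)^(1/4) = 3.0 × 10^-3 M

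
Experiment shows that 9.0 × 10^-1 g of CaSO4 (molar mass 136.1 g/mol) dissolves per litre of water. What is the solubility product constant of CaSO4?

Ksp ≈ 4.4 x 10^-5

Molar solubility s = (9.0 × 10^-1 g/L) / (136.1 g/mol) = 6.61 x 10^-3 M.
CaSO4(s) ⇌ Ca^2+(aq) + SO4^2-(aq)
For each mole of CaSO4 that dissolves: [Ca^2+] = s, [SO4^2-] = s.
Ksp = [Ca^2+][SO4^2-]
Ksp = (s)(s) = s^2
Ksp = (6.61 × 10^-3)^2 = 4.4 x 10^-5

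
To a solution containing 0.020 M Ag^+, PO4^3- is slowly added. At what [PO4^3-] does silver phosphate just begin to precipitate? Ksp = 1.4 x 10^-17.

[PO4^3-] = 1.8e-12 M

Ag3PO4(s) ⇌ 3 Ag^+ + PO4^3-
Ksp = [Ag^+]^3[PO4^3-]
Precipitation begins when Q = Ksp. With [Ag^+] = 0.020 M:
1.4 x 10^-17 = (0.020)^3 × [PO4^3-]
[PO4^3-] = (1.4 x 10^-17 / 8.00 x 10^-6) = 1.8 × 10^-12 M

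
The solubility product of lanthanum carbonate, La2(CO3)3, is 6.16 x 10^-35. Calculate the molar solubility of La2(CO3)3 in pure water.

La2(CO3)3(s) <=> 2 La^3+ + 3 CO3^2-
Ksp = [La^3+]^2[CO3^2-]^3
With molar solubility s: [La^3+] = 2s, [CO3^2-] = 3s.
Ksp = (2s)^2(3s)^3 = 108s^5
s = (6.16 x 10^-35 / 108)^(1/5) = 5.64 x 10^-8 M

s = 5.64e-8 M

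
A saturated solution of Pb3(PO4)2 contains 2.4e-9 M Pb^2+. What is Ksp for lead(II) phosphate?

Ksp ≈ 3.5e-44

Pb3(PO4)2(s) ⇌ 3 Pb^2+ + 2 PO4^3-
Stoichiometry gives [PO4^3-] = (2/3)[Pb^2+] = 1.60 × 10^-9 M.
Ksp = [Pb^2+]^3[PO4^3-]^2
Ksp = (2.4 x 10^-9)^3 × (1.60 × 10^-9)^2 = 3.5 × 10^-44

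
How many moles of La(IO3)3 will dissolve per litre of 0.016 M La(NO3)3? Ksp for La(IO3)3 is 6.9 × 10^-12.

La(IO3)3(s) <=> La^3+(aq) + 3 IO3^-(aq)
Ksp = [La^3+][IO3^-]^3
Let s = moles of La(IO3)3 that dissolve per litre. [La^3+] = 0.016 + s ≈ 0.016, [IO3^-] = 3s (common-ion effect: La^3+ is already 0.016 M).
Ksp ≈ 0.016 × (3s)^3
s = 2.5 x 10^-4 M
Check: s = 2.5 × 10^-4 ≪ 0.016, so the approximation is valid.

s = 2.5 × 10^-4 M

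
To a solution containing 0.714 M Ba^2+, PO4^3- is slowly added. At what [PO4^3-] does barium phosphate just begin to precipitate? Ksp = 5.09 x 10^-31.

1.18 × 10^-15 M

Ba3(PO4)2(s) ⇌ 3 Ba^2+ + 2 PO4^3-
Ksp = [Ba^2+]^3[PO4^3-]^2
Precipitation begins when Q = Ksp. With [Ba^2+] = 0.714 M:
5.09 x 10^-31 = (0.714)^3 × [PO4^3-]^2
[PO4^3-] = (5.09 x 10^-31 / 3.640 x 10^-1)^(1/2) = 1.18 × 10^-15 M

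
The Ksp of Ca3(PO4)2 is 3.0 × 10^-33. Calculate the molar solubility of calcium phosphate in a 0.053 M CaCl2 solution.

s = 2.2e-15 M

Ca3(PO4)2(s) <=> 3 Ca^2+ + 2 PO4^3-
Ksp = [Ca^2+]^3[PO4^3-]^2
If s mol/L dissolves here, [Ca^2+] = 0.053 + 3s ≈ 0.053, [PO4^3-] = 2s (since Ca^2+ from CaCl2 dominates).
Ksp ≈ (0.053)^3 × (2s)^2
s = 2.2 × 10^-15 M
Check: 3s = 6.7 × 10^-15 ≪ 0.053, so the approximation is valid.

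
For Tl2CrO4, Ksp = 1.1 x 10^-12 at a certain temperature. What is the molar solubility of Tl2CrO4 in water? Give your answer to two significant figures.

Tl2CrO4(s) <=> 2 Tl^+ + CrO4^2-
Ksp = [Tl^+]^2[CrO4^2-]
Let s = molar solubility. Then [Tl^+] = 2s and [CrO4^2-] = s.
Ksp = (2s)^2s = 4s^3
s^3 = 1.1 x 10^-12 / 4, so s = 6.5 × 10^-5 M

6.5 x 10^-5 M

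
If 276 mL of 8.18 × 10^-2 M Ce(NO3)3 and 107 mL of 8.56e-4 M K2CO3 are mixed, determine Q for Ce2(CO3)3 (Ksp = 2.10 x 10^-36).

Total volume = 276 + 107 = 383 mL.
[Ce^3+] = 8.18 × 10^-2 × (276/383) = 5.895 × 10^-2 M
[CO3^2-] = 8.56 × 10^-4 × (107/383) = 2.391 x 10^-4 M
Ce2(CO3)3(s) <=> 2 Ce^3+ + 3 CO3^2-, so Q = [Ce^3+]^2[CO3^2-]^3
Q = (5.895 × 10^-2)^2(2.391 × 10^-4)^3 = 4.75 x 10^-14
Q > Ksp, so Ce2(CO3)3 will precipitate.

Q ≈ 4.75 × 10^-14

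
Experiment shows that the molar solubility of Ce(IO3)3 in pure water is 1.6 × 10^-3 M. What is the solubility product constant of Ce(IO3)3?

Ce(IO3)3(s) ⇌ Ce^3+ + 3 IO3^-
If s mol/L of Ce(IO3)3 dissolves, [Ce^3+] = s and [IO3^-] = 3s.
Ksp = [Ce^3+][IO3^-]^3
Substituting: Ksp = s(3s)^3 = 27s^4
Ksp = 27 × (1.6 x 10^-3)^4 = 1.8 × 10^-10

1.8 × 10^-10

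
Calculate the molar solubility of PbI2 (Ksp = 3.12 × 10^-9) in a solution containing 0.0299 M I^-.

3.49e-6 M

PbI2(s) <=> Pb^2+ + 2 I^-
Ksp = [Pb^2+][I^-]^2
If s mol/L dissolves here, [Pb^2+] = s, [I^-] = 0.0299 + 2s ≈ 0.0299 (Ksp is small, so little additional dissolves).
Ksp ≈ s × (0.0299)^2
s = 3.49 × 10^-6 M
Check: 2s = 7.0 × 10^-6 ≪ 0.0299, so the approximation is valid.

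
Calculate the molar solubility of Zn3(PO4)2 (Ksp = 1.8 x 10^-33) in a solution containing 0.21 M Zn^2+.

Zn3(PO4)2(s) ⇌ 3 Zn^2+(aq) + 2 PO4^3-(aq)
Ksp = [Zn^2+]^3[PO4^3-]^2
Let s = moles of Zn3(PO4)2 that dissolve per litre. [Zn^2+] = 0.21 + 3s ≈ 0.21, [PO4^3-] = 2s (since the Zn^2+ already present dominates).
Ksp ≈ (0.21)^3 × (2s)^2
s = 2.2 × 10^-16 M
Check: 3s = 6.6 × 10^-16 ≪ 0.21, so the approximation is valid.

s ≈ 2.2e-16 M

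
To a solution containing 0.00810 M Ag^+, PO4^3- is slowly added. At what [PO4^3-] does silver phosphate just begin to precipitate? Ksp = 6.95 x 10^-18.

Ag3PO4(s) <=> 3 Ag^+ + PO4^3-
Ksp = [Ag^+]^3[PO4^3-]
Precipitation begins when Q = Ksp. With [Ag^+] = 0.00810 M:
6.95 x 10^-18 = (0.00810)^3 × [PO4^3-]
[PO4^3-] = (6.95 x 10^-18 / 5.314 × 10^-7) = 1.31 × 10^-11 M

[PO4^3-] ≈ 1.31e-11 M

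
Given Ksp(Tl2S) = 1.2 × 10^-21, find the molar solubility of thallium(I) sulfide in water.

6.7 × 10^-8 M

Tl2S(s) <=> 2 Tl^+ + S^2-
Ksp = [Tl^+]^2[S^2-]
With molar solubility s: [Tl^+] = 2s, [S^2-] = s.
Ksp = (2s)^2s = 4s^3
s^3 = 1.2 × 10^-21 / 4, so s = 6.7 × 10^-8 M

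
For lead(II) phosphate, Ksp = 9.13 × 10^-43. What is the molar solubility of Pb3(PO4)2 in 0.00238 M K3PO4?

s ≈ 1.81e-13 M

Pb3(PO4)2(s) ⇌ 3 Pb^2+(aq) + 2 PO4^3-(aq)
Ksp = [Pb^2+]^3[PO4^3-]^2
Let s be the molar solubility in this solution. [Pb^2+] = 3s, [PO4^3-] = 0.00238 + 2s ≈ 0.00238 (Ksp is small, so little additional dissolves).
Ksp ≈ (3s)^3 × (0.00238)^2
s = 1.81 × 10^-13 M
Check: 2s = 3.6 × 10^-13 ≪ 0.00238, so the approximation is valid.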